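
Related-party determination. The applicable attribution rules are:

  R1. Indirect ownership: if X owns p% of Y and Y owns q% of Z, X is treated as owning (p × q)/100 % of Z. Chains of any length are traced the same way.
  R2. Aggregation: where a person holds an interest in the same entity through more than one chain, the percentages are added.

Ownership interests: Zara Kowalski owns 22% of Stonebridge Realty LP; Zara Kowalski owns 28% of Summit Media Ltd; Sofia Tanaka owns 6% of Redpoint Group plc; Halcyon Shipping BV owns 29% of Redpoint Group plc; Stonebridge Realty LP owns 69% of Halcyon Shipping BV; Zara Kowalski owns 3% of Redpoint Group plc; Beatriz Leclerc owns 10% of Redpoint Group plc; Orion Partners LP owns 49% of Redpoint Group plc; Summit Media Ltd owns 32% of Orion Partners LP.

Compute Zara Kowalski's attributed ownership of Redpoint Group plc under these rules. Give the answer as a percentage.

11.7926%

Chain via Summit Media Ltd → Orion Partners LP (R1): 28% × 32% × 49% = 4.3904% of Redpoint Group plc.
Chain via Stonebridge Realty LP → Halcyon Shipping BV (R1): 22% × 69% × 29% = 4.4022% of Redpoint Group plc.
Direct interest in Redpoint Group plc: 3%.
Aggregating (R2): 4.3904% + 4.4022% + 3% = 11.7926%.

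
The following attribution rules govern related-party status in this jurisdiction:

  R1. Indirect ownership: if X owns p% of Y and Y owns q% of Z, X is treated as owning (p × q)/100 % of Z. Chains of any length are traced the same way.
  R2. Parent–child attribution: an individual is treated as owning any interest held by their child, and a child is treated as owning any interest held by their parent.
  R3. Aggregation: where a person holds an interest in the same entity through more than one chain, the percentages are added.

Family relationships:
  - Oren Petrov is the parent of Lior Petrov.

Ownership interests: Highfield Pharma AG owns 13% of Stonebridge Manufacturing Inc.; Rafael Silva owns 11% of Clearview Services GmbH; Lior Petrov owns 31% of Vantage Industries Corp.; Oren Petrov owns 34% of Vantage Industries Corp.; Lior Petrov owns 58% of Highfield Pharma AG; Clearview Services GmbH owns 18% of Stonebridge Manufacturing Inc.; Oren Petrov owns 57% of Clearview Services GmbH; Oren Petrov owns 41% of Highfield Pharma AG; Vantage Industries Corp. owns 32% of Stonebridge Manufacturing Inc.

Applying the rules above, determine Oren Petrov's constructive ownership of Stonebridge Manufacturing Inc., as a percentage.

By parent–child attribution (R2), Oren Petrov is treated as also owning Lior Petrov's interest in Highfield Pharma AG, giving 41% + 58% = 99%.
By parent–child attribution (R2), Oren Petrov is treated as also owning Lior Petrov's interest in Vantage Industries Corp, giving 34% + 31% = 65%.
Chain via Clearview Services GmbH (R1): 57% × 18% = 10.26% of Stonebridge Manufacturing Inc.
Chain via Highfield Pharma AG (R1): 99% × 13% = 12.87% of Stonebridge Manufacturing Inc.
Chain via Vantage Industries Corp. (R1): 65% × 32% = 20.8% of Stonebridge Manufacturing Inc.
Aggregating (R3): 10.26% + 12.87% + 20.8% = 43.93%.

43.93%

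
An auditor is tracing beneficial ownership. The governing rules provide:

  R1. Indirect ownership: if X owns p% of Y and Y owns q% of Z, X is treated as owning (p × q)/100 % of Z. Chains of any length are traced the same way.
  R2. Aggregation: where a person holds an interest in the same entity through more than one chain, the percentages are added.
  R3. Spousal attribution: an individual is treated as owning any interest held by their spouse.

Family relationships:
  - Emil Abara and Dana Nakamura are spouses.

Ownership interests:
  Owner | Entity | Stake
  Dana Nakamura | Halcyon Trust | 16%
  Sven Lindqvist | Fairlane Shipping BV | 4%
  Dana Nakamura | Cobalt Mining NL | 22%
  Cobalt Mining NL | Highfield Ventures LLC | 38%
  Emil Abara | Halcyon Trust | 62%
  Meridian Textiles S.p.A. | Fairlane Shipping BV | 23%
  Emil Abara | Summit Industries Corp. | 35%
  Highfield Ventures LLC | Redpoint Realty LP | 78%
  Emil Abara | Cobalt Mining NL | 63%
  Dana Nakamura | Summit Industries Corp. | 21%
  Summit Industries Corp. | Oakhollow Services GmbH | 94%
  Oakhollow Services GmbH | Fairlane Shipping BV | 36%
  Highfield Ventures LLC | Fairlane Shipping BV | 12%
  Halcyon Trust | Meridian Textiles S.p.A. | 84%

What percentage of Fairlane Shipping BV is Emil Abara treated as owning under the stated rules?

By spousal attribution (R3), Emil Abara is treated as also owning Dana Nakamura's interest in Summit Industries Corp, giving 35% + 21% = 56%.
By spousal attribution (R3), Emil Abara is treated as also owning Dana Nakamura's interest in Cobalt Mining NL, giving 63% + 22% = 85%.
By spousal attribution (R3), Emil Abara is treated as also owning Dana Nakamura's interest in Halcyon Trust, giving 62% + 16% = 78%.
Chain via Summit Industries Corp. → Oakhollow Services GmbH (R1): 56% × 94% × 36% = 18.9504% of Fairlane Shipping BV.
Chain via Cobalt Mining NL → Highfield Ventures LLC (R1): 85% × 38% × 12% = 3.876% of Fairlane Shipping BV.
Chain via Halcyon Trust → Meridian Textiles S.p.A. (R1): 78% × 84% × 23% = 15.0696% of Fairlane Shipping BV.
Aggregating (R2): 18.9504% + 3.876% + 15.0696% = 37.896%.

37.896%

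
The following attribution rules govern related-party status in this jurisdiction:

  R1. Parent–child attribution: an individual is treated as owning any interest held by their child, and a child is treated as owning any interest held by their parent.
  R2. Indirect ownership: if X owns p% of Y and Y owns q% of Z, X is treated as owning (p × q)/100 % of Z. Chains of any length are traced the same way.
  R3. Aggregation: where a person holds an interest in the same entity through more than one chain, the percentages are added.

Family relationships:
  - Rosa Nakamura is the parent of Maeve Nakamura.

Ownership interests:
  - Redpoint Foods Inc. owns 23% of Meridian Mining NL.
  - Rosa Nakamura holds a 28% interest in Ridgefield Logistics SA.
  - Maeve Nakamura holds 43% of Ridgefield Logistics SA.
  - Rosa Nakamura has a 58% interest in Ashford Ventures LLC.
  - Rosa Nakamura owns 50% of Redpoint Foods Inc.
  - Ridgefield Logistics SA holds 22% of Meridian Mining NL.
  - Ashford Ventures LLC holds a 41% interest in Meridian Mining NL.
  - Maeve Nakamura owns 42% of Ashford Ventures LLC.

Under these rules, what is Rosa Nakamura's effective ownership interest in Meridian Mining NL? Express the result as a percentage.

68.12%

By parent–child attribution (R1), Rosa Nakamura is treated as also owning Maeve Nakamura's interest in Ashford Ventures LLC, giving 58% + 42% = 100%.
By parent–child attribution (R1), Rosa Nakamura is treated as also owning Maeve Nakamura's interest in Ridgefield Logistics SA, giving 28% + 43% = 71%.
Chain via Ashford Ventures LLC (R2): 100% × 41% = 41% of Meridian Mining NL.
Chain via Ridgefield Logistics SA (R2): 71% × 22% = 15.62% of Meridian Mining NL.
Chain via Redpoint Foods Inc. (R2): 50% × 23% = 11.5% of Meridian Mining NL.
Aggregating (R3): 41% + 15.62% + 11.5% = 68.12%.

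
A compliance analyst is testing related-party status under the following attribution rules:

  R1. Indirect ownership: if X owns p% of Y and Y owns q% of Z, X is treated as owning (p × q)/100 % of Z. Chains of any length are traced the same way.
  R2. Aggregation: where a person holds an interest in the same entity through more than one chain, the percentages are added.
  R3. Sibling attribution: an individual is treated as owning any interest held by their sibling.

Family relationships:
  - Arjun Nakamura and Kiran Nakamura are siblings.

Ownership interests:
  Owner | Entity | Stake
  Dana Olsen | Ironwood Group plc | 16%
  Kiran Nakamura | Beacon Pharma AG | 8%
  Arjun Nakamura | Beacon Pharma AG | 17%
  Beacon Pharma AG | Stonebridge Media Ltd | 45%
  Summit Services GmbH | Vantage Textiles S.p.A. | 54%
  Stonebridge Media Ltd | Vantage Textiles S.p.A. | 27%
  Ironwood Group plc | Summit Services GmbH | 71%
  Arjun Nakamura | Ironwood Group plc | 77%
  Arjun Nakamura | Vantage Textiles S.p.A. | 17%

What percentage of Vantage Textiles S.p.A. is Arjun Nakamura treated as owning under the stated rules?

49.5593%

By sibling attribution (R3), Arjun Nakamura is treated as also owning Kiran Nakamura's interest in Beacon Pharma AG, giving 17% + 8% = 25%.
Chain via Beacon Pharma AG → Stonebridge Media Ltd (R1): 25% × 45% × 27% = 3.0375% of Vantage Textiles S.p.A.
Chain via Ironwood Group plc → Summit Services GmbH (R1): 77% × 71% × 54% = 29.5218% of Vantage Textiles S.p.A.
Direct interest in Vantage Textiles S.p.A: 17%.
Aggregating (R2): 3.0375% + 29.5218% + 17% = 49.5593%.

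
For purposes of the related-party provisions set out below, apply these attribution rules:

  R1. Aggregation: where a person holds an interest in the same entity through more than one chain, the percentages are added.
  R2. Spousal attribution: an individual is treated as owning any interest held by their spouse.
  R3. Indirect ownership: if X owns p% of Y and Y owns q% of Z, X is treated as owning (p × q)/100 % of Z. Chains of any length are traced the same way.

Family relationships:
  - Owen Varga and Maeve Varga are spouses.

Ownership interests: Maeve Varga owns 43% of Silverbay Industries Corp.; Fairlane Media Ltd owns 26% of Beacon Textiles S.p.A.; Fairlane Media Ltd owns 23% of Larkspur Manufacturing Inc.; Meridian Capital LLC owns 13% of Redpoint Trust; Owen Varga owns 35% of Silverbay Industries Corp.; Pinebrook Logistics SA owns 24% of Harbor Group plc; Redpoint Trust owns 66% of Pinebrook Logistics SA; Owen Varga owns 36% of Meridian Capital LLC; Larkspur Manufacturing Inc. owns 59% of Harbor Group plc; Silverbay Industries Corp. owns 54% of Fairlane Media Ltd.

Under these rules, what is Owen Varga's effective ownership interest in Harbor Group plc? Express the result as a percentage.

6.456996%

By spousal attribution (R2), Owen Varga is treated as also owning Maeve Varga's interest in Silverbay Industries Corp, giving 35% + 43% = 78%.
Chain via Silverbay Industries Corp. → Fairlane Media Ltd → Larkspur Manufacturing Inc. (R3): 78% × 54% × 23% × 59% = 5.715684% of Harbor Group plc.
Chain via Meridian Capital LLC → Redpoint Trust → Pinebrook Logistics SA (R3): 36% × 13% × 66% × 24% = 0.741312% of Harbor Group plc.
Aggregating (R1): 5.715684% + 0.741312% = 6.456996%.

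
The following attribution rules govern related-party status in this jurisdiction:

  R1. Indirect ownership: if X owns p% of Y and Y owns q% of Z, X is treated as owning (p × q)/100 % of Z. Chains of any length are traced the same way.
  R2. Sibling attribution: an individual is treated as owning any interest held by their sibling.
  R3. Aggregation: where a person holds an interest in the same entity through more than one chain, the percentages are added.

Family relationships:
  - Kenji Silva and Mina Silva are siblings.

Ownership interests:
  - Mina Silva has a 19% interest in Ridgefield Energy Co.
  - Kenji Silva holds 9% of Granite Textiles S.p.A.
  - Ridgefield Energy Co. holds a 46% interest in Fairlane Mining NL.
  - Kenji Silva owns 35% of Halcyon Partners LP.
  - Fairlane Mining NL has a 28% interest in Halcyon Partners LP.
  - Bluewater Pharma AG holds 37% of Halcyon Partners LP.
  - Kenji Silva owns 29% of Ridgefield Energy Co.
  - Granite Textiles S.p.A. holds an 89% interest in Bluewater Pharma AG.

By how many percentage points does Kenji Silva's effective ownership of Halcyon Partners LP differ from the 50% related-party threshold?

By sibling attribution (R2), Kenji Silva is treated as also owning Mina Silva's interest in Ridgefield Energy Co, giving 29% + 19% = 48%.
Chain via Granite Textiles S.p.A. → Bluewater Pharma AG (R1): 9% × 89% × 37% = 2.9637% of Halcyon Partners LP.
Chain via Ridgefield Energy Co. → Fairlane Mining NL (R1): 48% × 46% × 28% = 6.1824% of Halcyon Partners LP.
Direct interest in Halcyon Partners LP: 35%.
Aggregating (R3): 2.9637% + 6.1824% + 35% = 44.1461%.
44.1461% falls short of the 50% threshold by 5.8539 percentage points.

5.8539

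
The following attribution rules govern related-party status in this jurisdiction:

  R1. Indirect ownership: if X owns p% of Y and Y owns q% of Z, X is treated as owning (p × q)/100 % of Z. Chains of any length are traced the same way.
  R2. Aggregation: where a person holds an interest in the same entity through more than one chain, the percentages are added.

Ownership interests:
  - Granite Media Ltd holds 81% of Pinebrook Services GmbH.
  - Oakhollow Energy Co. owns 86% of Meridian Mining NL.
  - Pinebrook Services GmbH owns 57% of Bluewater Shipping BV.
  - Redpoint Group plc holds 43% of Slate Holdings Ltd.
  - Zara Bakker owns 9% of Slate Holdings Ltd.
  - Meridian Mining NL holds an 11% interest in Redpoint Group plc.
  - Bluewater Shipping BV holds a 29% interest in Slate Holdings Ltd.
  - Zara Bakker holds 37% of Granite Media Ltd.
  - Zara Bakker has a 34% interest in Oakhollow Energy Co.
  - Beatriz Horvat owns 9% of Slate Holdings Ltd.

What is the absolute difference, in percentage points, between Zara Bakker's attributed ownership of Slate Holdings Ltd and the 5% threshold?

10.337093

Chain via Oakhollow Energy Co. → Meridian Mining NL → Redpoint Group plc (R1): 34% × 86% × 11% × 43% = 1.383052% of Slate Holdings Ltd.
Chain via Granite Media Ltd → Pinebrook Services GmbH → Bluewater Shipping BV (R1): 37% × 81% × 57% × 29% = 4.954041% of Slate Holdings Ltd.
Direct interest in Slate Holdings Ltd: 9%.
Aggregating (R2): 1.383052% + 4.954041% + 9% = 15.337093%.
15.337093% exceeds the 5% threshold by 10.337093 percentage points.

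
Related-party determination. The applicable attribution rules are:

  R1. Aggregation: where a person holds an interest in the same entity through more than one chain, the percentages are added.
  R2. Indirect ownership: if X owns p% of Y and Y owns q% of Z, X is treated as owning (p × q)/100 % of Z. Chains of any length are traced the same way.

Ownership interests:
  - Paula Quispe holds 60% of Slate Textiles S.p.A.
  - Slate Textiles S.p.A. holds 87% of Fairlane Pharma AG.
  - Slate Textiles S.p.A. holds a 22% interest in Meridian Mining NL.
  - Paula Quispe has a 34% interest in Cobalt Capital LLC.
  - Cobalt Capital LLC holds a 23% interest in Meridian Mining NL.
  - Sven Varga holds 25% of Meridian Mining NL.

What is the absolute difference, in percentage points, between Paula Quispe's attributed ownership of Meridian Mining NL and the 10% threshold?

Chain via Cobalt Capital LLC (R2): 34% × 23% = 7.82% of Meridian Mining NL.
Chain via Slate Textiles S.p.A. (R2): 60% × 22% = 13.2% of Meridian Mining NL.
Aggregating (R1): 7.82% + 13.2% = 21.02%.
21.02% exceeds the 10% threshold by 11.02 percentage points.

11.02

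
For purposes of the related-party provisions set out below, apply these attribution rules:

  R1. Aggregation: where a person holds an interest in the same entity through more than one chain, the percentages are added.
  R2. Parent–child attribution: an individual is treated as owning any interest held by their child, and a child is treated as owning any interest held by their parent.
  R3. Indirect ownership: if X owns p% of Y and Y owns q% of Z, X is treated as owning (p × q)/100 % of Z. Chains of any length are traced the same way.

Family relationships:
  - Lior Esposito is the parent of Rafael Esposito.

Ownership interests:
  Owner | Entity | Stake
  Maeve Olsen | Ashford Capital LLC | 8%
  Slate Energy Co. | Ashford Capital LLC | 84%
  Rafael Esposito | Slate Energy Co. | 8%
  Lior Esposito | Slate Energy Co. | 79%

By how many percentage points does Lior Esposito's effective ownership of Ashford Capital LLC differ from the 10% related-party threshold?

63.08

By parent–child attribution (R2), Lior Esposito is treated as also owning Rafael Esposito's interest in Slate Energy Co, giving 79% + 8% = 87%.
Chain via Slate Energy Co. (R3): 87% × 84% = 73.08% of Ashford Capital LLC.
73.08% exceeds the 10% threshold by 63.08 percentage points.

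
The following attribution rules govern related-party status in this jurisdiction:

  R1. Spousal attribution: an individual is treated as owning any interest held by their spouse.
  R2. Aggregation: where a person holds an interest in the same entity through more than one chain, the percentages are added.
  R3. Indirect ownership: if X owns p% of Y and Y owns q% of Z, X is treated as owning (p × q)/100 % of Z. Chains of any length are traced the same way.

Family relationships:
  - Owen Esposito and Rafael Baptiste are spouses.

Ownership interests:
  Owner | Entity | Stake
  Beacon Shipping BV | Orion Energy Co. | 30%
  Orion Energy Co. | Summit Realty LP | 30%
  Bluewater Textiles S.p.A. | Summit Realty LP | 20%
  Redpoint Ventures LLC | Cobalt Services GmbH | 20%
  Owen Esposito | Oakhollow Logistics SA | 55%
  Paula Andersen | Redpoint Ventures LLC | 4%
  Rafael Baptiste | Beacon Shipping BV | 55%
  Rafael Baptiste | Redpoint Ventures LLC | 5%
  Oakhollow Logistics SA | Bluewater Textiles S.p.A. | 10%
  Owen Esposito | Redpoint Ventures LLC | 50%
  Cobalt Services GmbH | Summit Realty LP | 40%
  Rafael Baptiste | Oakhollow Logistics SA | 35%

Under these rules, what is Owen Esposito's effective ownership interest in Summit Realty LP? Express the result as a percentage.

11.15%

By spousal attribution (R1), Owen Esposito is treated as also owning Rafael Baptiste's interest in Oakhollow Logistics SA, giving 55% + 35% = 90%.
By spousal attribution (R1), Owen Esposito is treated as also owning Rafael Baptiste's interest in Redpoint Ventures LLC, giving 50% + 5% = 55%.
By spousal attribution (R1), Owen Esposito is treated as owning Rafael Baptiste's 55% interest in Beacon Shipping BV.
Chain via Oakhollow Logistics SA → Bluewater Textiles S.p.A. (R3): 90% × 10% × 20% = 1.8% of Summit Realty LP.
Chain via Redpoint Ventures LLC → Cobalt Services GmbH (R3): 55% × 20% × 40% = 4.4% of Summit Realty LP.
Chain via Beacon Shipping BV → Orion Energy Co. (R3): 55% × 30% × 30% = 4.95% of Summit Realty LP.
Aggregating (R2): 1.8% + 4.4% + 4.95% = 11.15%.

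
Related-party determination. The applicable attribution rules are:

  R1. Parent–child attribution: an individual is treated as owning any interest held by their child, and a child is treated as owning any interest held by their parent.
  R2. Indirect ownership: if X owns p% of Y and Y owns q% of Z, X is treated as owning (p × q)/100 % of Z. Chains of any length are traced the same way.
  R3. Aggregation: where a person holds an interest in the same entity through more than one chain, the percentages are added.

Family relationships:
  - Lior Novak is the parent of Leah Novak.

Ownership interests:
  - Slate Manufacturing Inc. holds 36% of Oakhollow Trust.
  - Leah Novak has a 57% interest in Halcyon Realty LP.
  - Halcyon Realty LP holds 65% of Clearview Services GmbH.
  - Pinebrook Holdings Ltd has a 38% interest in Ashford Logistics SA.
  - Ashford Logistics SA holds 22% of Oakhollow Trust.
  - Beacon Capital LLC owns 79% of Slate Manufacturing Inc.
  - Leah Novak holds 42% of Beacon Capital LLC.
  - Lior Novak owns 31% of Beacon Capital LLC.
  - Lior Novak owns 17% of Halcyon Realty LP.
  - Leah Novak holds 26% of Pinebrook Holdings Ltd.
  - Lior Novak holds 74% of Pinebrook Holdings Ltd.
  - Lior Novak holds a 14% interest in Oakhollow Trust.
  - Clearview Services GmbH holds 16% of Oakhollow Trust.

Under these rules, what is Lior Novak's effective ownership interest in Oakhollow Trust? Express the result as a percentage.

50.8172%

By parent–child attribution (R1), Lior Novak is treated as also owning Leah Novak's interest in Halcyon Realty LP, giving 17% + 57% = 74%.
By parent–child attribution (R1), Lior Novak is treated as also owning Leah Novak's interest in Pinebrook Holdings Ltd, giving 74% + 26% = 100%.
By parent–child attribution (R1), Lior Novak is treated as also owning Leah Novak's interest in Beacon Capital LLC, giving 31% + 42% = 73%.
Chain via Halcyon Realty LP → Clearview Services GmbH (R2): 74% × 65% × 16% = 7.696% of Oakhollow Trust.
Chain via Pinebrook Holdings Ltd → Ashford Logistics SA (R2): 100% × 38% × 22% = 8.36% of Oakhollow Trust.
Chain via Beacon Capital LLC → Slate Manufacturing Inc. (R2): 73% × 79% × 36% = 20.7612% of Oakhollow Trust.
Direct interest in Oakhollow Trust: 14%.
Aggregating (R3): 7.696% + 8.36% + 20.7612% + 14% = 50.8172%.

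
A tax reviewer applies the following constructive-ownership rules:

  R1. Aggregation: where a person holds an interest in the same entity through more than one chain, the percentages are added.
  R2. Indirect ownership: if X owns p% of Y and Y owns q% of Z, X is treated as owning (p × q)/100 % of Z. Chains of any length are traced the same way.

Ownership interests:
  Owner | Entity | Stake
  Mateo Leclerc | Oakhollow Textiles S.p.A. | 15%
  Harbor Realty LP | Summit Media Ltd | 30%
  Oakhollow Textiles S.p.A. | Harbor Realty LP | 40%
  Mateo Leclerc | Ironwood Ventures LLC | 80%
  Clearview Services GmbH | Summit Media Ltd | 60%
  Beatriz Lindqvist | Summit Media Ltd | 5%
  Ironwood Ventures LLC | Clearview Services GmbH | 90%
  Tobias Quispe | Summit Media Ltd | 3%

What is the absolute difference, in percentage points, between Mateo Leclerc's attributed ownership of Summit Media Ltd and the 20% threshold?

Chain via Oakhollow Textiles S.p.A. → Harbor Realty LP (R2): 15% × 40% × 30% = 1.8% of Summit Media Ltd.
Chain via Ironwood Ventures LLC → Clearview Services GmbH (R2): 80% × 90% × 60% = 43.2% of Summit Media Ltd.
Aggregating (R1): 1.8% + 43.2% = 45%.
45% exceeds the 20% threshold by 25 percentage points.

25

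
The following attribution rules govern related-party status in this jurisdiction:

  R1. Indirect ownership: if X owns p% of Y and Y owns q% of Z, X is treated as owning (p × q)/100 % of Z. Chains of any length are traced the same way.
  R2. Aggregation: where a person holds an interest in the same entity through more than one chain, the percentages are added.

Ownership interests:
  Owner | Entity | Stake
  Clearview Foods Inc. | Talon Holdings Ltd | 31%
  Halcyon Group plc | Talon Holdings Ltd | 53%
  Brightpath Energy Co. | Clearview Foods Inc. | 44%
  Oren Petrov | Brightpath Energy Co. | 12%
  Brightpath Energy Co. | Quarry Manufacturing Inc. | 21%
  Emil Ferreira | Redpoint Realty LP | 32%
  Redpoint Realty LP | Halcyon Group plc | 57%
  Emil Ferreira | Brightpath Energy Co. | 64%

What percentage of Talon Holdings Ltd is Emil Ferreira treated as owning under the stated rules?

18.3968%

Chain via Brightpath Energy Co. → Clearview Foods Inc. (R1): 64% × 44% × 31% = 8.7296% of Talon Holdings Ltd.
Chain via Redpoint Realty LP → Halcyon Group plc (R1): 32% × 57% × 53% = 9.6672% of Talon Holdings Ltd.
Aggregating (R2): 8.7296% + 9.6672% = 18.3968%.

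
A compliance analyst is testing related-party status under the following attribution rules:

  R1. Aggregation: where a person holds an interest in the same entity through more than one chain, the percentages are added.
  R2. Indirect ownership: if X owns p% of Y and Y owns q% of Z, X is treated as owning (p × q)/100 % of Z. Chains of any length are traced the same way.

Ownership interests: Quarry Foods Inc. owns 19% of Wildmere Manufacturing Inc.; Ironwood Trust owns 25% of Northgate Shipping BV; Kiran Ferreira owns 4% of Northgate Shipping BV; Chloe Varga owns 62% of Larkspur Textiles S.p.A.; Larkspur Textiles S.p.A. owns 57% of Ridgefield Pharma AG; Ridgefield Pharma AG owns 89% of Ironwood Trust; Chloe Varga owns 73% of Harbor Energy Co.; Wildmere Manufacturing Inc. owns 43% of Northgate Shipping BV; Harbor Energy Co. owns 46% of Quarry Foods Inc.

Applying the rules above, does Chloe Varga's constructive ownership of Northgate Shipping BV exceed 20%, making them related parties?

Chain via Harbor Energy Co. → Quarry Foods Inc. → Wildmere Manufacturing Inc. (R2): 73% × 46% × 19% × 43% = 2.743486% of Northgate Shipping BV.
Chain via Larkspur Textiles S.p.A. → Ridgefield Pharma AG → Ironwood Trust (R2): 62% × 57% × 89% × 25% = 7.86315% of Northgate Shipping BV.
Aggregating (R1): 2.743486% + 7.86315% = 10.606636%.
10.606636% does not exceed the 20% threshold, so Chloe is not a related party to Northgate Shipping BV.

No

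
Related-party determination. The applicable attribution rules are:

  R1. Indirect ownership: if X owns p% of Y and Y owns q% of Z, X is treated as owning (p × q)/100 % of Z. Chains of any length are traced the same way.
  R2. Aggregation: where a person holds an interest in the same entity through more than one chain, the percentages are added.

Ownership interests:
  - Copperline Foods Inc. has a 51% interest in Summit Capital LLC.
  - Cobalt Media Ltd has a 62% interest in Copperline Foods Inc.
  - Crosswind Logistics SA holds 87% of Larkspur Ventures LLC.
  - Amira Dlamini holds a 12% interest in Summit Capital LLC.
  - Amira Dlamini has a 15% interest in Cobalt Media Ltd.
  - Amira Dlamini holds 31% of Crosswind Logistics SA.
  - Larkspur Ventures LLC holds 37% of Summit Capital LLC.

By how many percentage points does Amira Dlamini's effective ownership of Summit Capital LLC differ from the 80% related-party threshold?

53.2781

Chain via Cobalt Media Ltd → Copperline Foods Inc. (R1): 15% × 62% × 51% = 4.743% of Summit Capital LLC.
Chain via Crosswind Logistics SA → Larkspur Ventures LLC (R1): 31% × 87% × 37% = 9.9789% of Summit Capital LLC.
Direct interest in Summit Capital LLC: 12%.
Aggregating (R2): 4.743% + 9.9789% + 12% = 26.7219%.
26.7219% falls short of the 80% threshold by 53.2781 percentage points.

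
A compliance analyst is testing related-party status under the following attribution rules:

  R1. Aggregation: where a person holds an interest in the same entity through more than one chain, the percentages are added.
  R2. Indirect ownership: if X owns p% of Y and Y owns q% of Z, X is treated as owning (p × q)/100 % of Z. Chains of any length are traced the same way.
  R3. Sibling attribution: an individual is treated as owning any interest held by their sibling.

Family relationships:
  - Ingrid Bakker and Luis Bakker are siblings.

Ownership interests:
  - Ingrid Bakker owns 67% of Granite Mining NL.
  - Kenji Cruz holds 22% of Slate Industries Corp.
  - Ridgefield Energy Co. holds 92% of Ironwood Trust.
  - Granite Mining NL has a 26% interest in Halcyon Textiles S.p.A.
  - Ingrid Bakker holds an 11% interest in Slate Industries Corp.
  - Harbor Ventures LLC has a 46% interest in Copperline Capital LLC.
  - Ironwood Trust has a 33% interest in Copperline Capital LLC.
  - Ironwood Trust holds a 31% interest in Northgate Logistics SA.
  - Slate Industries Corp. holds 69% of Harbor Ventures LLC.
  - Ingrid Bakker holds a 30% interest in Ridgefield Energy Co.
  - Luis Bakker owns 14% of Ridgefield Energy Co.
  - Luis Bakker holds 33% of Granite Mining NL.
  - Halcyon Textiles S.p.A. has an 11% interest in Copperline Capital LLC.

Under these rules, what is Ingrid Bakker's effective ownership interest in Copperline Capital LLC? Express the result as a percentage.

By sibling attribution (R3), Ingrid Bakker is treated as also owning Luis Bakker's interest in Ridgefield Energy Co, giving 30% + 14% = 44%.
By sibling attribution (R3), Ingrid Bakker is treated as also owning Luis Bakker's interest in Granite Mining NL, giving 67% + 33% = 100%.
Chain via Slate Industries Corp. → Harbor Ventures LLC (R2): 11% × 69% × 46% = 3.4914% of Copperline Capital LLC.
Chain via Ridgefield Energy Co. → Ironwood Trust (R2): 44% × 92% × 33% = 13.3584% of Copperline Capital LLC.
Chain via Granite Mining NL → Halcyon Textiles S.p.A. (R2): 100% × 26% × 11% = 2.86% of Copperline Capital LLC.
Aggregating (R1): 3.4914% + 13.3584% + 2.86% = 19.7098%.

19.7098%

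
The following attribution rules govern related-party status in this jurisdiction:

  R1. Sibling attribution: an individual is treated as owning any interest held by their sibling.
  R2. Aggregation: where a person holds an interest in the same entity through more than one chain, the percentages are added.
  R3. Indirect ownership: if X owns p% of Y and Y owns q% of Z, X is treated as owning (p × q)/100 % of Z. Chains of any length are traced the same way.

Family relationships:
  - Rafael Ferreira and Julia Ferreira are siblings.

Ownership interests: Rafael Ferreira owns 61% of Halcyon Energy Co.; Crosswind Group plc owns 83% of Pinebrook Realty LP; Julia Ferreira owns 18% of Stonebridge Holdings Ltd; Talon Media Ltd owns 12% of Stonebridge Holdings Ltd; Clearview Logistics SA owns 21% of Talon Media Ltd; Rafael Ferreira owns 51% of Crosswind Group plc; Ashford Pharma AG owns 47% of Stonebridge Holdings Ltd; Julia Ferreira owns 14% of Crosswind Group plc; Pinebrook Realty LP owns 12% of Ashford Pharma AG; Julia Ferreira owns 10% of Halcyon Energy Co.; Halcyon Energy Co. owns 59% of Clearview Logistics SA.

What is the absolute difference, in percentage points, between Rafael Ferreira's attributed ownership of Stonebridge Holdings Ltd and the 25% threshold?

2.901592

By sibling attribution (R1), Rafael Ferreira is treated as also owning Julia Ferreira's interest in Halcyon Energy Co, giving 61% + 10% = 71%.
By sibling attribution (R1), Rafael Ferreira is treated as also owning Julia Ferreira's interest in Crosswind Group plc, giving 51% + 14% = 65%.
By sibling attribution (R1), Rafael Ferreira is treated as owning Julia Ferreira's 18% interest in Stonebridge Holdings Ltd.
Chain via Halcyon Energy Co. → Clearview Logistics SA → Talon Media Ltd (R3): 71% × 59% × 21% × 12% = 1.055628% of Stonebridge Holdings Ltd.
Chain via Crosswind Group plc → Pinebrook Realty LP → Ashford Pharma AG (R3): 65% × 83% × 12% × 47% = 3.04278% of Stonebridge Holdings Ltd.
Direct interest in Stonebridge Holdings Ltd: 18%.
Aggregating (R2): 1.055628% + 3.04278% + 18% = 22.098408%.
22.098408% falls short of the 25% threshold by 2.901592 percentage points.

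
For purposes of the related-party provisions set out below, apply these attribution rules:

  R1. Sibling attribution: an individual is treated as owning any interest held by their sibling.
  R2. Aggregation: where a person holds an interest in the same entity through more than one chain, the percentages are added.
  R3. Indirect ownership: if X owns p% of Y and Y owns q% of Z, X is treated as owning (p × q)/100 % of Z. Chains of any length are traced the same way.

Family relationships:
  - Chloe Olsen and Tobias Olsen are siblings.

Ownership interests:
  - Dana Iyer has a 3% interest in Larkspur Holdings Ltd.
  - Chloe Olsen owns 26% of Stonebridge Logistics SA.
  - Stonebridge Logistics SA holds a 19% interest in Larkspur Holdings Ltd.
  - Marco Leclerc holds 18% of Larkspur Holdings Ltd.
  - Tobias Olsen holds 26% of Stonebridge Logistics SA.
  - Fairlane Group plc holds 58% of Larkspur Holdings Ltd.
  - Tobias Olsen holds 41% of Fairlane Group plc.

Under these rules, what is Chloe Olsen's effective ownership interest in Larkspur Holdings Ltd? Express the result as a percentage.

By sibling attribution (R1), Chloe Olsen is treated as also owning Tobias Olsen's interest in Stonebridge Logistics SA, giving 26% + 26% = 52%.
By sibling attribution (R1), Chloe Olsen is treated as owning Tobias Olsen's 41% interest in Fairlane Group plc.
Chain via Stonebridge Logistics SA (R3): 52% × 19% = 9.88% of Larkspur Holdings Ltd.
Chain via Fairlane Group plc (R3): 41% × 58% = 23.78% of Larkspur Holdings Ltd.
Aggregating (R2): 9.88% + 23.78% = 33.66%.

33.66%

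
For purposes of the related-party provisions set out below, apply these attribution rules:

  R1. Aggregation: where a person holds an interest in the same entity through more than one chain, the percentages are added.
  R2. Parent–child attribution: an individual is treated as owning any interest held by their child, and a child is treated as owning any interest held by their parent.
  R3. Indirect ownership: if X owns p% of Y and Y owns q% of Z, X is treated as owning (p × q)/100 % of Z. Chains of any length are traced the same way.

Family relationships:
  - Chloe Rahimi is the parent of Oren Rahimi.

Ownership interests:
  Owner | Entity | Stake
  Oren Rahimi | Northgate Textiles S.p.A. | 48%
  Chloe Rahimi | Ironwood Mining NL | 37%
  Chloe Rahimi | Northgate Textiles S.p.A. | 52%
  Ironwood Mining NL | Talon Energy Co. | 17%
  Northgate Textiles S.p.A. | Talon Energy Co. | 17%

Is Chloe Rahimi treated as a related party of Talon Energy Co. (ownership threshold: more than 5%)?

Yes

By parent–child attribution (R2), Chloe Rahimi is treated as also owning Oren Rahimi's interest in Northgate Textiles S.p.A, giving 52% + 48% = 100%.
Chain via Northgate Textiles S.p.A. (R3): 100% × 17% = 17% of Talon Energy Co.
Chain via Ironwood Mining NL (R3): 37% × 17% = 6.29% of Talon Energy Co.
Aggregating (R1): 17% + 6.29% = 23.29%.
23.29% exceeds the 5% threshold, so Chloe is a related party to Talon Energy Co.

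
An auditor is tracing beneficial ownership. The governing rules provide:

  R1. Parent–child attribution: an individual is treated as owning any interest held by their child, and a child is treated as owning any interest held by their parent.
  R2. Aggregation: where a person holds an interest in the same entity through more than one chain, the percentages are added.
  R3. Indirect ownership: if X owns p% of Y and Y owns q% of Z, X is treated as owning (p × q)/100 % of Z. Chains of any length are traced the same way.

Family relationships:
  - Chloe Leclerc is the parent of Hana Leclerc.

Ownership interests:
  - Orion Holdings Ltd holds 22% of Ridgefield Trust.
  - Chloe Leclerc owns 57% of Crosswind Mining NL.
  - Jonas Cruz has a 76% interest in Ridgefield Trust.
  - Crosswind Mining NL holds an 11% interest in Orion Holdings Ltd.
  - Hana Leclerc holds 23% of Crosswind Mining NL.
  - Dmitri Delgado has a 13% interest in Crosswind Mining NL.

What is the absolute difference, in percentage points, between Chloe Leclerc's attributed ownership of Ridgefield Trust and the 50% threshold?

By parent–child attribution (R1), Chloe Leclerc is treated as also owning Hana Leclerc's interest in Crosswind Mining NL, giving 57% + 23% = 80%.
Chain via Crosswind Mining NL → Orion Holdings Ltd (R3): 80% × 11% × 22% = 1.936% of Ridgefield Trust.
1.936% falls short of the 50% threshold by 48.064 percentage points.

48.064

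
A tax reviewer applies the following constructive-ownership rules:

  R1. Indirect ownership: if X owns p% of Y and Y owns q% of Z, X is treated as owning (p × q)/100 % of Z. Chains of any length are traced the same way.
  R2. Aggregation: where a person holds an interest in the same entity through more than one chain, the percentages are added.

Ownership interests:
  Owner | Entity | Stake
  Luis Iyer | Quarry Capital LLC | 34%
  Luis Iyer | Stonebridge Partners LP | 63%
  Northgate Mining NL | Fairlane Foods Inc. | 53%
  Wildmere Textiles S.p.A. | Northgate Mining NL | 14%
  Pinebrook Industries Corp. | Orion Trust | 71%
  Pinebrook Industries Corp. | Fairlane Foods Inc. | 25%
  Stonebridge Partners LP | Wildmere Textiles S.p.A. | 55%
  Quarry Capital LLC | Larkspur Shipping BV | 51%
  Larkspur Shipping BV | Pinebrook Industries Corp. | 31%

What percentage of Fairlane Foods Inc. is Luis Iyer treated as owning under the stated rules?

3.91488%

Chain via Stonebridge Partners LP → Wildmere Textiles S.p.A. → Northgate Mining NL (R1): 63% × 55% × 14% × 53% = 2.57103% of Fairlane Foods Inc.
Chain via Quarry Capital LLC → Larkspur Shipping BV → Pinebrook Industries Corp. (R1): 34% × 51% × 31% × 25% = 1.34385% of Fairlane Foods Inc.
Aggregating (R2): 2.57103% + 1.34385% = 3.91488%.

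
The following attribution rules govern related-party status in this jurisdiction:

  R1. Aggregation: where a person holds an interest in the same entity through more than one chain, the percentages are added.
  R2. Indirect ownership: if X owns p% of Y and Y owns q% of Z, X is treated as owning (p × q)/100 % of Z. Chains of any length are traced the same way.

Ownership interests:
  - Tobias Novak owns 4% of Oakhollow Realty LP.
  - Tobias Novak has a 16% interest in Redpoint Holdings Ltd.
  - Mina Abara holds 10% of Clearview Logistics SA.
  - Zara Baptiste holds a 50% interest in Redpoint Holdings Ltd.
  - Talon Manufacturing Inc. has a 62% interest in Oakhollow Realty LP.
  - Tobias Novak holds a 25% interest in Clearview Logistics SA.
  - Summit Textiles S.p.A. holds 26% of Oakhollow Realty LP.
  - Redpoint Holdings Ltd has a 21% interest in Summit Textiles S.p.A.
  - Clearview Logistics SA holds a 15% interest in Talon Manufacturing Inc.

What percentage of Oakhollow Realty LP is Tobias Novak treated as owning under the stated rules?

Chain via Redpoint Holdings Ltd → Summit Textiles S.p.A. (R2): 16% × 21% × 26% = 0.8736% of Oakhollow Realty LP.
Chain via Clearview Logistics SA → Talon Manufacturing Inc. (R2): 25% × 15% × 62% = 2.325% of Oakhollow Realty LP.
Direct interest in Oakhollow Realty LP: 4%.
Aggregating (R1): 0.8736% + 2.325% + 4% = 7.1986%.

7.1986%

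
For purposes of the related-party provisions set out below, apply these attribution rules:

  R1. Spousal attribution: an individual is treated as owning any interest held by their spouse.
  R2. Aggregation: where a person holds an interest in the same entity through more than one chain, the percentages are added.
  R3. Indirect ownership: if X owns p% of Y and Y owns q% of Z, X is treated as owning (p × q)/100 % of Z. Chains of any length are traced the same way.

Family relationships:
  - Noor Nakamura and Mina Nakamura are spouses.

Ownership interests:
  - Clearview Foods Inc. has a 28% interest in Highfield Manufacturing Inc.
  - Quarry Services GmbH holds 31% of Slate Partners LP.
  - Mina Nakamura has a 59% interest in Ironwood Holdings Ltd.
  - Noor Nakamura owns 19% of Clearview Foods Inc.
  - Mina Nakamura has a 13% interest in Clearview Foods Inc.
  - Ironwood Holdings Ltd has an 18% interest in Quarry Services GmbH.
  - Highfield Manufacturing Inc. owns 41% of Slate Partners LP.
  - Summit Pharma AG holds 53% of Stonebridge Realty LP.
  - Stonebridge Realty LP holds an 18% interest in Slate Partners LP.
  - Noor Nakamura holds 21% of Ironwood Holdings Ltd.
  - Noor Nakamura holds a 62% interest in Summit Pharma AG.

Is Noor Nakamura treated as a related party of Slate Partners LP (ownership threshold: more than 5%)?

By spousal attribution (R1), Noor Nakamura is treated as also owning Mina Nakamura's interest in Ironwood Holdings Ltd, giving 21% + 59% = 80%.
By spousal attribution (R1), Noor Nakamura is treated as also owning Mina Nakamura's interest in Clearview Foods Inc, giving 19% + 13% = 32%.
Chain via Ironwood Holdings Ltd → Quarry Services GmbH (R3): 80% × 18% × 31% = 4.464% of Slate Partners LP.
Chain via Clearview Foods Inc. → Highfield Manufacturing Inc. (R3): 32% × 28% × 41% = 3.6736% of Slate Partners LP.
Chain via Summit Pharma AG → Stonebridge Realty LP (R3): 62% × 53% × 18% = 5.9148% of Slate Partners LP.
Aggregating (R2): 4.464% + 3.6736% + 5.9148% = 14.0524%.
14.0524% exceeds the 5% threshold, so Noor is a related party to Slate Partners LP.

Yes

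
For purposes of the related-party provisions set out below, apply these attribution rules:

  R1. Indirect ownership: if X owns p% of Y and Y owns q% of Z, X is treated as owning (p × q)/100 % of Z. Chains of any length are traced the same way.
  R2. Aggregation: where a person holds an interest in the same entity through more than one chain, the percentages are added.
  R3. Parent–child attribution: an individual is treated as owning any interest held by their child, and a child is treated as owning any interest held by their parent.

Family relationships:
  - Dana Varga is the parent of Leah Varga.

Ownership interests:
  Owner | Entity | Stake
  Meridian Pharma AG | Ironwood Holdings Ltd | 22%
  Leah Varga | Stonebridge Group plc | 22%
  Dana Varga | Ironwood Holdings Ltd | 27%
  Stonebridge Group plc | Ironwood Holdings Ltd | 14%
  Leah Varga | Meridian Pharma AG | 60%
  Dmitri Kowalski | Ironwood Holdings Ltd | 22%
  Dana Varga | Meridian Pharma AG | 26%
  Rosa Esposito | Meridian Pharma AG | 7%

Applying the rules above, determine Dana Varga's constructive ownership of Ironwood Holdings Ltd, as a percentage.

By parent–child attribution (R3), Dana Varga is treated as also owning Leah Varga's interest in Meridian Pharma AG, giving 26% + 60% = 86%.
By parent–child attribution (R3), Dana Varga is treated as owning Leah Varga's 22% interest in Stonebridge Group plc.
Chain via Meridian Pharma AG (R1): 86% × 22% = 18.92% of Ironwood Holdings Ltd.
Direct interest in Ironwood Holdings Ltd: 27%.
Chain via Stonebridge Group plc (R1): 22% × 14% = 3.08% of Ironwood Holdings Ltd.
Aggregating (R2): 18.92% + 27% + 3.08% = 49%.

49%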